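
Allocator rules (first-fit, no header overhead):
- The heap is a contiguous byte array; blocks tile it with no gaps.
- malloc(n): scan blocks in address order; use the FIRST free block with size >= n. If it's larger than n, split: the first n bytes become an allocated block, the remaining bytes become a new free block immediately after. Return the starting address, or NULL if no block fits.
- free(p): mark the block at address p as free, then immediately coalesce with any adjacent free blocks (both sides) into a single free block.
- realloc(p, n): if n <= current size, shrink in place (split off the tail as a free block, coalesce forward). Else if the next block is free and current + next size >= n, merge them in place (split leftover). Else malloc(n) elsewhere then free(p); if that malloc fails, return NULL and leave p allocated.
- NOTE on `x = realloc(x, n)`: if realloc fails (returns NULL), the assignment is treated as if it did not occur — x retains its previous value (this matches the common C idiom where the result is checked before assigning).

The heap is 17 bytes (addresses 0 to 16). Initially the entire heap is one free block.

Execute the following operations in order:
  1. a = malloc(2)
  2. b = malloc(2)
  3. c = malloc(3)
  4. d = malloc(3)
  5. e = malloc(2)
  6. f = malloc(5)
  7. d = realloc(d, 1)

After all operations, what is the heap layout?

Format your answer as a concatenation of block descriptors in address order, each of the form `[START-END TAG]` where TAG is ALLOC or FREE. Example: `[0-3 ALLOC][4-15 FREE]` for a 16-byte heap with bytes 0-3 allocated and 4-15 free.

Answer: [0-1 ALLOC][2-3 ALLOC][4-6 ALLOC][7-7 ALLOC][8-9 FREE][10-11 ALLOC][12-16 ALLOC]

Derivation:
Op 1: a = malloc(2) -> a = 0; heap: [0-1 ALLOC][2-16 FREE]
Op 2: b = malloc(2) -> b = 2; heap: [0-1 ALLOC][2-3 ALLOC][4-16 FREE]
Op 3: c = malloc(3) -> c = 4; heap: [0-1 ALLOC][2-3 ALLOC][4-6 ALLOC][7-16 FREE]
Op 4: d = malloc(3) -> d = 7; heap: [0-1 ALLOC][2-3 ALLOC][4-6 ALLOC][7-9 ALLOC][10-16 FREE]
Op 5: e = malloc(2) -> e = 10; heap: [0-1 ALLOC][2-3 ALLOC][4-6 ALLOC][7-9 ALLOC][10-11 ALLOC][12-16 FREE]
Op 6: f = malloc(5) -> f = 12; heap: [0-1 ALLOC][2-3 ALLOC][4-6 ALLOC][7-9 ALLOC][10-11 ALLOC][12-16 ALLOC]
Op 7: d = realloc(d, 1) -> d = 7; heap: [0-1 ALLOC][2-3 ALLOC][4-6 ALLOC][7-7 ALLOC][8-9 FREE][10-11 ALLOC][12-16 ALLOC]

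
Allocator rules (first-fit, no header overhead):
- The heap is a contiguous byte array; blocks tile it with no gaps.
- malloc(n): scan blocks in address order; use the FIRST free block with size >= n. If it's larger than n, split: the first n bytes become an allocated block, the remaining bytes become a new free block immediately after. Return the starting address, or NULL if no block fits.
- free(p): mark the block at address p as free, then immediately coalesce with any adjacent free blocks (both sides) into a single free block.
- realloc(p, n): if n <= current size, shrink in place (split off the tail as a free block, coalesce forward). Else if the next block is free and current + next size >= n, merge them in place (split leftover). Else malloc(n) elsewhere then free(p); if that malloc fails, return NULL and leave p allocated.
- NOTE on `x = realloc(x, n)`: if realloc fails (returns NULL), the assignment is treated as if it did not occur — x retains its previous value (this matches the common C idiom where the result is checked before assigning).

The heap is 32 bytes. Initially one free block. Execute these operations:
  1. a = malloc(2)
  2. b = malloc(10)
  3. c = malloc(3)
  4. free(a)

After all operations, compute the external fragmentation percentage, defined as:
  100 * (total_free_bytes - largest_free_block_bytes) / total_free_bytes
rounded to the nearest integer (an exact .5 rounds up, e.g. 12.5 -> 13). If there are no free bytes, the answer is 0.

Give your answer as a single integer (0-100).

Answer: 11

Derivation:
Op 1: a = malloc(2) -> a = 0; heap: [0-1 ALLOC][2-31 FREE]
Op 2: b = malloc(10) -> b = 2; heap: [0-1 ALLOC][2-11 ALLOC][12-31 FREE]
Op 3: c = malloc(3) -> c = 12; heap: [0-1 ALLOC][2-11 ALLOC][12-14 ALLOC][15-31 FREE]
Op 4: free(a) -> (freed a); heap: [0-1 FREE][2-11 ALLOC][12-14 ALLOC][15-31 FREE]
Free blocks: [2 17] total_free=19 largest=17 -> 100*(19-17)/19 = 200/19 ≈ 10.526 -> rounds to 11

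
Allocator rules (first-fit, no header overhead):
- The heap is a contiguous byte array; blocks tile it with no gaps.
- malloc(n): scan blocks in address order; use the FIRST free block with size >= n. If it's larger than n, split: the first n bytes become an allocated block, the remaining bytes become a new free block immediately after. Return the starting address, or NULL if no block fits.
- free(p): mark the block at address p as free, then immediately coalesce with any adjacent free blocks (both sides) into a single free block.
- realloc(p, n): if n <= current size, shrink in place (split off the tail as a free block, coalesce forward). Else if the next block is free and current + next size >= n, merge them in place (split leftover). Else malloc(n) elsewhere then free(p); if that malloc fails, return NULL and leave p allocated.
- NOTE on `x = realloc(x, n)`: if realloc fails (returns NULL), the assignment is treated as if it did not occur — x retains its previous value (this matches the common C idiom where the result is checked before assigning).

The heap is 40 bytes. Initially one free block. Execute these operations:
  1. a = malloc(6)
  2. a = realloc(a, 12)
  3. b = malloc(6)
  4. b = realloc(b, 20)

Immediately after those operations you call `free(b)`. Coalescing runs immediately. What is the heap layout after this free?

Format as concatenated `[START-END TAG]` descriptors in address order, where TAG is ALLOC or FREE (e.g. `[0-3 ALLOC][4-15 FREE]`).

Op 1: a = malloc(6) -> a = 0; heap: [0-5 ALLOC][6-39 FREE]
Op 2: a = realloc(a, 12) -> a = 0; heap: [0-11 ALLOC][12-39 FREE]
Op 3: b = malloc(6) -> b = 12; heap: [0-11 ALLOC][12-17 ALLOC][18-39 FREE]
Op 4: b = realloc(b, 20) -> b = 12; heap: [0-11 ALLOC][12-31 ALLOC][32-39 FREE]
free(b): b = 12 -> block [12-31 ALLOC]; mark free, coalesce with adjacent free neighbors -> [0-11 ALLOC][12-39 FREE]

Answer: [0-11 ALLOC][12-39 FREE]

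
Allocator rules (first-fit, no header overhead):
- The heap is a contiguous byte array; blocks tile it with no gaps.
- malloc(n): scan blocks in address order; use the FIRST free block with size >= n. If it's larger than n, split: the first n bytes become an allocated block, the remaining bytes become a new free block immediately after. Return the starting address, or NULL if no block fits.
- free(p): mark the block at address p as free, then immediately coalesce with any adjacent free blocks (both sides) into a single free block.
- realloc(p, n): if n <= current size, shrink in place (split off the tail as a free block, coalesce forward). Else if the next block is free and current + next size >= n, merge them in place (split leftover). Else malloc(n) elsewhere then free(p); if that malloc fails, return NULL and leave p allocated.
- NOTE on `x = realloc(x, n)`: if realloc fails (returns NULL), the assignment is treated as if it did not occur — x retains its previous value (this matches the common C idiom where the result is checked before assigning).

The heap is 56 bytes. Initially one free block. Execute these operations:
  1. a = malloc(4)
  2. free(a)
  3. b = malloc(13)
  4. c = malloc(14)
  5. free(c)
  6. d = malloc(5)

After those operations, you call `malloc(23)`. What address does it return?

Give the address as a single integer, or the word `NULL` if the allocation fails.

Answer: 18

Derivation:
Op 1: a = malloc(4) -> a = 0; heap: [0-3 ALLOC][4-55 FREE]
Op 2: free(a) -> (freed a); heap: [0-55 FREE]
Op 3: b = malloc(13) -> b = 0; heap: [0-12 ALLOC][13-55 FREE]
Op 4: c = malloc(14) -> c = 13; heap: [0-12 ALLOC][13-26 ALLOC][27-55 FREE]
Op 5: free(c) -> (freed c); heap: [0-12 ALLOC][13-55 FREE]
Op 6: d = malloc(5) -> d = 13; heap: [0-12 ALLOC][13-17 ALLOC][18-55 FREE]
malloc(23): first-fit scan over [0-12 ALLOC][13-17 ALLOC][18-55 FREE] -> 18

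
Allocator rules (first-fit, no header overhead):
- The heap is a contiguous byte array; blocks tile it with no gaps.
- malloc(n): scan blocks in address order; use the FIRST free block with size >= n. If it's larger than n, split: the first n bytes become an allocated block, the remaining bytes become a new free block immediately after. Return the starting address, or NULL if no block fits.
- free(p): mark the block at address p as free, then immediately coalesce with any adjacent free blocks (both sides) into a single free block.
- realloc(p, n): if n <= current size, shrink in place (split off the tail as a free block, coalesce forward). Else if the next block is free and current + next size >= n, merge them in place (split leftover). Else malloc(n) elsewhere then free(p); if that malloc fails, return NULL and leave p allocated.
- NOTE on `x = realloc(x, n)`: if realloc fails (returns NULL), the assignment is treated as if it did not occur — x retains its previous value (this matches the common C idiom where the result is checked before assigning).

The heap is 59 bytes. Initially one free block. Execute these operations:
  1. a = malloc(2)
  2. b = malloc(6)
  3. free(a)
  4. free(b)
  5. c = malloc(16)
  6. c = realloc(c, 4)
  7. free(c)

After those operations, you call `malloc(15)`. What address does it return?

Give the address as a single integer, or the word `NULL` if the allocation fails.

Op 1: a = malloc(2) -> a = 0; heap: [0-1 ALLOC][2-58 FREE]
Op 2: b = malloc(6) -> b = 2; heap: [0-1 ALLOC][2-7 ALLOC][8-58 FREE]
Op 3: free(a) -> (freed a); heap: [0-1 FREE][2-7 ALLOC][8-58 FREE]
Op 4: free(b) -> (freed b); heap: [0-58 FREE]
Op 5: c = malloc(16) -> c = 0; heap: [0-15 ALLOC][16-58 FREE]
Op 6: c = realloc(c, 4) -> c = 0; heap: [0-3 ALLOC][4-58 FREE]
Op 7: free(c) -> (freed c); heap: [0-58 FREE]
malloc(15): first-fit scan over [0-58 FREE] -> 0

Answer: 0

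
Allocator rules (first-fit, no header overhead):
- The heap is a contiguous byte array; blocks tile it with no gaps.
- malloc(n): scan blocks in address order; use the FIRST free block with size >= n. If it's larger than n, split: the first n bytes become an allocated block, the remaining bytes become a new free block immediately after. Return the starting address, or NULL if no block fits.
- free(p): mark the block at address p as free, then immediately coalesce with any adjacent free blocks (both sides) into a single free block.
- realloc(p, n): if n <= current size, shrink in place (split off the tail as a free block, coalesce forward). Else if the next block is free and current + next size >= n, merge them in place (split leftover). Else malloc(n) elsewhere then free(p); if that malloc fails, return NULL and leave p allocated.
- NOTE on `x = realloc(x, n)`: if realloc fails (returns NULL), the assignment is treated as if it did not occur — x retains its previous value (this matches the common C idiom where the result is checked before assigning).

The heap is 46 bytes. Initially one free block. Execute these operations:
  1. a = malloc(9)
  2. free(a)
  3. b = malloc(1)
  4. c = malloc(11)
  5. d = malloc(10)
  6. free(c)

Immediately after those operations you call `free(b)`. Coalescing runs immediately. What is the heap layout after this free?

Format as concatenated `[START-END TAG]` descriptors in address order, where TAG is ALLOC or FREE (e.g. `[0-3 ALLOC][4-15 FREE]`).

Op 1: a = malloc(9) -> a = 0; heap: [0-8 ALLOC][9-45 FREE]
Op 2: free(a) -> (freed a); heap: [0-45 FREE]
Op 3: b = malloc(1) -> b = 0; heap: [0-0 ALLOC][1-45 FREE]
Op 4: c = malloc(11) -> c = 1; heap: [0-0 ALLOC][1-11 ALLOC][12-45 FREE]
Op 5: d = malloc(10) -> d = 12; heap: [0-0 ALLOC][1-11 ALLOC][12-21 ALLOC][22-45 FREE]
Op 6: free(c) -> (freed c); heap: [0-0 ALLOC][1-11 FREE][12-21 ALLOC][22-45 FREE]
free(b): b = 0 -> block [0-0 ALLOC]; mark free, coalesce with adjacent free neighbors -> [0-11 FREE][12-21 ALLOC][22-45 FREE]

Answer: [0-11 FREE][12-21 ALLOC][22-45 FREE]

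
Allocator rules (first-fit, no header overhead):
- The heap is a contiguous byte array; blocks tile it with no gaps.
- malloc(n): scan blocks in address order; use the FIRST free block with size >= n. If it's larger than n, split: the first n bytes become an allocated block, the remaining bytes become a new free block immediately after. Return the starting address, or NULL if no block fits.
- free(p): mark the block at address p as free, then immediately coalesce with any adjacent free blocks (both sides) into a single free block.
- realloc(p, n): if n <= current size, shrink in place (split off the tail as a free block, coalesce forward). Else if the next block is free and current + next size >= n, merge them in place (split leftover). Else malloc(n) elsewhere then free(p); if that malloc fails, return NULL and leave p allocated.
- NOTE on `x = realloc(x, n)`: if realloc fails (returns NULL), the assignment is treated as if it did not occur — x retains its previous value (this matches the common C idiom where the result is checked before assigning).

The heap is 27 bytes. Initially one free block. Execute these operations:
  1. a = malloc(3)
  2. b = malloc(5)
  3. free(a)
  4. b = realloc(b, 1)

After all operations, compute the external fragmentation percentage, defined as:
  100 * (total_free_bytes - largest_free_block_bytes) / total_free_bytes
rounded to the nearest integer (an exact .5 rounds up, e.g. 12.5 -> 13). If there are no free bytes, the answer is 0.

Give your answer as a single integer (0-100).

Op 1: a = malloc(3) -> a = 0; heap: [0-2 ALLOC][3-26 FREE]
Op 2: b = malloc(5) -> b = 3; heap: [0-2 ALLOC][3-7 ALLOC][8-26 FREE]
Op 3: free(a) -> (freed a); heap: [0-2 FREE][3-7 ALLOC][8-26 FREE]
Op 4: b = realloc(b, 1) -> b = 3; heap: [0-2 FREE][3-3 ALLOC][4-26 FREE]
Free blocks: [3 23] total_free=26 largest=23 -> 100*(26-23)/26 = 300/26 ≈ 11.538 -> rounds to 12

Answer: 12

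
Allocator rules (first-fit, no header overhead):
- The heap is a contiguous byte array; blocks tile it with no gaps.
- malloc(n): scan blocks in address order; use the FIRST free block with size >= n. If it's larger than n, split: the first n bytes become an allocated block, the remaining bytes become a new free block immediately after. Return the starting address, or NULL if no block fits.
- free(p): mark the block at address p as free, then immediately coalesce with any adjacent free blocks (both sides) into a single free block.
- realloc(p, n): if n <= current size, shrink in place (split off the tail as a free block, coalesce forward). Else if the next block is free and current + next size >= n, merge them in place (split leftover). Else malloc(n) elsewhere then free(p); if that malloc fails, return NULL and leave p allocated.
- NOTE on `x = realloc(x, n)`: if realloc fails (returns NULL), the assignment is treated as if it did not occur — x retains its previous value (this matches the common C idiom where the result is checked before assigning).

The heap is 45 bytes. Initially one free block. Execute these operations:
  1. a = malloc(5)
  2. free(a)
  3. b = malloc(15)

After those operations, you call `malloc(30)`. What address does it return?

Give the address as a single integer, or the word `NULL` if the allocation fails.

Op 1: a = malloc(5) -> a = 0; heap: [0-4 ALLOC][5-44 FREE]
Op 2: free(a) -> (freed a); heap: [0-44 FREE]
Op 3: b = malloc(15) -> b = 0; heap: [0-14 ALLOC][15-44 FREE]
malloc(30): first-fit scan over [0-14 ALLOC][15-44 FREE] -> 15

Answer: 15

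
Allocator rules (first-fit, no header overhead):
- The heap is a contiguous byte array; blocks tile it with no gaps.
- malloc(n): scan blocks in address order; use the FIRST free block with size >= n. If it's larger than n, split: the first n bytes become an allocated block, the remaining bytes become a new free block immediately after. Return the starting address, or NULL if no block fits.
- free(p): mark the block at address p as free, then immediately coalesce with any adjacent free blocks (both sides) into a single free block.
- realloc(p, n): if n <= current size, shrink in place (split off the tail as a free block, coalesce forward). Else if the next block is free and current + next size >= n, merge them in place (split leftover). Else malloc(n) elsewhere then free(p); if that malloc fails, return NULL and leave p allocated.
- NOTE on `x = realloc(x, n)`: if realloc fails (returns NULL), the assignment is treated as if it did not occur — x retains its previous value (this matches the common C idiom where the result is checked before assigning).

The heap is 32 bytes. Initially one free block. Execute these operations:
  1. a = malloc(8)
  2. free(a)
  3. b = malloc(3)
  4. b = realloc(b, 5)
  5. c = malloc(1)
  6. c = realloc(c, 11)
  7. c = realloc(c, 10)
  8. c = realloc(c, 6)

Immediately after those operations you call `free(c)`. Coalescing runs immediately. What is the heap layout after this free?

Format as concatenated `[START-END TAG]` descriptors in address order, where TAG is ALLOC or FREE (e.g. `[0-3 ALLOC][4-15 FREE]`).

Answer: [0-4 ALLOC][5-31 FREE]

Derivation:
Op 1: a = malloc(8) -> a = 0; heap: [0-7 ALLOC][8-31 FREE]
Op 2: free(a) -> (freed a); heap: [0-31 FREE]
Op 3: b = malloc(3) -> b = 0; heap: [0-2 ALLOC][3-31 FREE]
Op 4: b = realloc(b, 5) -> b = 0; heap: [0-4 ALLOC][5-31 FREE]
Op 5: c = malloc(1) -> c = 5; heap: [0-4 ALLOC][5-5 ALLOC][6-31 FREE]
Op 6: c = realloc(c, 11) -> c = 5; heap: [0-4 ALLOC][5-15 ALLOC][16-31 FREE]
Op 7: c = realloc(c, 10) -> c = 5; heap: [0-4 ALLOC][5-14 ALLOC][15-31 FREE]
Op 8: c = realloc(c, 6) -> c = 5; heap: [0-4 ALLOC][5-10 ALLOC][11-31 FREE]
free(c): c = 5 -> block [5-10 ALLOC]; mark free, coalesce with adjacent free neighbors -> [0-4 ALLOC][5-31 FREE]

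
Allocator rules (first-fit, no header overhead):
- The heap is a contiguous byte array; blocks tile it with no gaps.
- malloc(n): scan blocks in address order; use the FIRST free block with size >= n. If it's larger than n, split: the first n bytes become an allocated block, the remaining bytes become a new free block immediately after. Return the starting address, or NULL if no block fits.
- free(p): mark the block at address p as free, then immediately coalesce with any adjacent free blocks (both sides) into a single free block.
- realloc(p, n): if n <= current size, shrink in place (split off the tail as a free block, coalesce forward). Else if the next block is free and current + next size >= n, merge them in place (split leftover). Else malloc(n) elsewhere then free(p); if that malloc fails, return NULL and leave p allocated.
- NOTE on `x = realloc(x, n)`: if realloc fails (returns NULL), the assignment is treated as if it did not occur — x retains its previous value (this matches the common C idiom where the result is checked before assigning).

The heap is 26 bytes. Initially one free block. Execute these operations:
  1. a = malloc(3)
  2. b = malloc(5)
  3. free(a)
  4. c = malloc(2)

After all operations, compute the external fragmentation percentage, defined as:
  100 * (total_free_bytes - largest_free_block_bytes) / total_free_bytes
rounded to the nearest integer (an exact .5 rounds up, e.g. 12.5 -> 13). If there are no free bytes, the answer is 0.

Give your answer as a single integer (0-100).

Answer: 5

Derivation:
Op 1: a = malloc(3) -> a = 0; heap: [0-2 ALLOC][3-25 FREE]
Op 2: b = malloc(5) -> b = 3; heap: [0-2 ALLOC][3-7 ALLOC][8-25 FREE]
Op 3: free(a) -> (freed a); heap: [0-2 FREE][3-7 ALLOC][8-25 FREE]
Op 4: c = malloc(2) -> c = 0; heap: [0-1 ALLOC][2-2 FREE][3-7 ALLOC][8-25 FREE]
Free blocks: [1 18] total_free=19 largest=18 -> 100*(19-18)/19 = 100/19 ≈ 5.263 -> rounds to 5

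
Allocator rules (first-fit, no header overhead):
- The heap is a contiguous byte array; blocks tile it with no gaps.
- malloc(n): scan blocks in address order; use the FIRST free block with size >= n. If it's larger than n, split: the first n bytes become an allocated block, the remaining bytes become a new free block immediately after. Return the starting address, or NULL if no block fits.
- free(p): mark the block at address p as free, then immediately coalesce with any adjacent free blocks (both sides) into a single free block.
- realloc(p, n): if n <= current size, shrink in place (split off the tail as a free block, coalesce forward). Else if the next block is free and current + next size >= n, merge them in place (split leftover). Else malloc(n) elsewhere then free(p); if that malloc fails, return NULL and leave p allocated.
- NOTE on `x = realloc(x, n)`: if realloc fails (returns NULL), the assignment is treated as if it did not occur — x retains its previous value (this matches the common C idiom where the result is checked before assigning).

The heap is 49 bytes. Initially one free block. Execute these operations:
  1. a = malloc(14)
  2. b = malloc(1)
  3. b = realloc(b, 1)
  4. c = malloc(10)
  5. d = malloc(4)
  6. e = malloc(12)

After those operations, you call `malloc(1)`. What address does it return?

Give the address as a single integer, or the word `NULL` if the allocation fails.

Op 1: a = malloc(14) -> a = 0; heap: [0-13 ALLOC][14-48 FREE]
Op 2: b = malloc(1) -> b = 14; heap: [0-13 ALLOC][14-14 ALLOC][15-48 FREE]
Op 3: b = realloc(b, 1) -> b = 14; heap: [0-13 ALLOC][14-14 ALLOC][15-48 FREE]
Op 4: c = malloc(10) -> c = 15; heap: [0-13 ALLOC][14-14 ALLOC][15-24 ALLOC][25-48 FREE]
Op 5: d = malloc(4) -> d = 25; heap: [0-13 ALLOC][14-14 ALLOC][15-24 ALLOC][25-28 ALLOC][29-48 FREE]
Op 6: e = malloc(12) -> e = 29; heap: [0-13 ALLOC][14-14 ALLOC][15-24 ALLOC][25-28 ALLOC][29-40 ALLOC][41-48 FREE]
malloc(1): first-fit scan over [0-13 ALLOC][14-14 ALLOC][15-24 ALLOC][25-28 ALLOC][29-40 ALLOC][41-48 FREE] -> 41

Answer: 41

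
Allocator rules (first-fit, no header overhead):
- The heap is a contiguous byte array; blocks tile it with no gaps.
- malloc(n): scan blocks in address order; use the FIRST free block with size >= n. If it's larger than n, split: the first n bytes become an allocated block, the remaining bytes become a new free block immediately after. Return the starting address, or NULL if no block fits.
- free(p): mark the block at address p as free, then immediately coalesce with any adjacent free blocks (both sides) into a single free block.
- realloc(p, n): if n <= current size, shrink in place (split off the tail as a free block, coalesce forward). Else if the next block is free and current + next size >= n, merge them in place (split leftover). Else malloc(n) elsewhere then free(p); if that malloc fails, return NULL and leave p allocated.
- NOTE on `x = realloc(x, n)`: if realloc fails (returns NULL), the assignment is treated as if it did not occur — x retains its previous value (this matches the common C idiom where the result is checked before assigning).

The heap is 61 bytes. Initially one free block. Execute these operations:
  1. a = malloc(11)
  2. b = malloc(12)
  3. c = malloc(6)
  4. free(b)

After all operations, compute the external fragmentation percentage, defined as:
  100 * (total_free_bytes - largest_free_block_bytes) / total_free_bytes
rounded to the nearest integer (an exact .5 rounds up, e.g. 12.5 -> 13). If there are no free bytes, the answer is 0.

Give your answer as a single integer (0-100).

Answer: 27

Derivation:
Op 1: a = malloc(11) -> a = 0; heap: [0-10 ALLOC][11-60 FREE]
Op 2: b = malloc(12) -> b = 11; heap: [0-10 ALLOC][11-22 ALLOC][23-60 FREE]
Op 3: c = malloc(6) -> c = 23; heap: [0-10 ALLOC][11-22 ALLOC][23-28 ALLOC][29-60 FREE]
Op 4: free(b) -> (freed b); heap: [0-10 ALLOC][11-22 FREE][23-28 ALLOC][29-60 FREE]
Free blocks: [12 32] total_free=44 largest=32 -> 100*(44-32)/44 = 1200/44 ≈ 27.273 -> rounds to 27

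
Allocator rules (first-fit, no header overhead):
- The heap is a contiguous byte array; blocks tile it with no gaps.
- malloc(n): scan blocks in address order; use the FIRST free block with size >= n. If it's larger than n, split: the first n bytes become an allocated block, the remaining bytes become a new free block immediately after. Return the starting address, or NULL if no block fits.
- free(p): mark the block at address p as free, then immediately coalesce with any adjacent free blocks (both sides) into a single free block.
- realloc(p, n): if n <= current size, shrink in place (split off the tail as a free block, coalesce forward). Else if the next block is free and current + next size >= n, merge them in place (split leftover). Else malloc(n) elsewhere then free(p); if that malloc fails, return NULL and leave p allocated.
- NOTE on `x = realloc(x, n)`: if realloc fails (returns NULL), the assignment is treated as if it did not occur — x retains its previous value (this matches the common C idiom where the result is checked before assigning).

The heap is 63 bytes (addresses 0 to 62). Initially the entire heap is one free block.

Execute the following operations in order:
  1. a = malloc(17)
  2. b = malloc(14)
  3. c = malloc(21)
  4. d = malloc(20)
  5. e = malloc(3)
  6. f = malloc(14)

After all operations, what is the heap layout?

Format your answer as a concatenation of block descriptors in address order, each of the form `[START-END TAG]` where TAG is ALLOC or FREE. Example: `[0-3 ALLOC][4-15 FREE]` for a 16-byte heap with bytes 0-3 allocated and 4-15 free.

Answer: [0-16 ALLOC][17-30 ALLOC][31-51 ALLOC][52-54 ALLOC][55-62 FREE]

Derivation:
Op 1: a = malloc(17) -> a = 0; heap: [0-16 ALLOC][17-62 FREE]
Op 2: b = malloc(14) -> b = 17; heap: [0-16 ALLOC][17-30 ALLOC][31-62 FREE]
Op 3: c = malloc(21) -> c = 31; heap: [0-16 ALLOC][17-30 ALLOC][31-51 ALLOC][52-62 FREE]
Op 4: d = malloc(20) -> d = NULL; heap: [0-16 ALLOC][17-30 ALLOC][31-51 ALLOC][52-62 FREE]
Op 5: e = malloc(3) -> e = 52; heap: [0-16 ALLOC][17-30 ALLOC][31-51 ALLOC][52-54 ALLOC][55-62 FREE]
Op 6: f = malloc(14) -> f = NULL; heap: [0-16 ALLOC][17-30 ALLOC][31-51 ALLOC][52-54 ALLOC][55-62 FREE]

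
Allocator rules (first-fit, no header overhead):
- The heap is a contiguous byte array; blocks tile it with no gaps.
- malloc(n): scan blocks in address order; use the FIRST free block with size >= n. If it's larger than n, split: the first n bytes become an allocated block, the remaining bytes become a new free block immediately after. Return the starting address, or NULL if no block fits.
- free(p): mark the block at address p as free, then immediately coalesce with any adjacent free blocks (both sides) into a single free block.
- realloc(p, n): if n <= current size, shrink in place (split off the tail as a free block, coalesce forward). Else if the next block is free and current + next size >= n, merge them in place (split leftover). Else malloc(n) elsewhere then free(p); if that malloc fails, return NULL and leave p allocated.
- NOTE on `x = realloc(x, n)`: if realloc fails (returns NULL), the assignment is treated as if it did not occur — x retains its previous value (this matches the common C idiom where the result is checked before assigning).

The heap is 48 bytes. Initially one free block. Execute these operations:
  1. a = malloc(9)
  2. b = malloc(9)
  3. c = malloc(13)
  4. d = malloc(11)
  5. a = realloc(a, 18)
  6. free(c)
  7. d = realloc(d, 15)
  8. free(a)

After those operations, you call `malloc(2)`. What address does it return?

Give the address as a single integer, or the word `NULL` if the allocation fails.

Answer: 0

Derivation:
Op 1: a = malloc(9) -> a = 0; heap: [0-8 ALLOC][9-47 FREE]
Op 2: b = malloc(9) -> b = 9; heap: [0-8 ALLOC][9-17 ALLOC][18-47 FREE]
Op 3: c = malloc(13) -> c = 18; heap: [0-8 ALLOC][9-17 ALLOC][18-30 ALLOC][31-47 FREE]
Op 4: d = malloc(11) -> d = 31; heap: [0-8 ALLOC][9-17 ALLOC][18-30 ALLOC][31-41 ALLOC][42-47 FREE]
Op 5: a = realloc(a, 18) -> NULL (a unchanged); heap: [0-8 ALLOC][9-17 ALLOC][18-30 ALLOC][31-41 ALLOC][42-47 FREE]
Op 6: free(c) -> (freed c); heap: [0-8 ALLOC][9-17 ALLOC][18-30 FREE][31-41 ALLOC][42-47 FREE]
Op 7: d = realloc(d, 15) -> d = 31; heap: [0-8 ALLOC][9-17 ALLOC][18-30 FREE][31-45 ALLOC][46-47 FREE]
Op 8: free(a) -> (freed a); heap: [0-8 FREE][9-17 ALLOC][18-30 FREE][31-45 ALLOC][46-47 FREE]
malloc(2): first-fit scan over [0-8 FREE][9-17 ALLOC][18-30 FREE][31-45 ALLOC][46-47 FREE] -> 0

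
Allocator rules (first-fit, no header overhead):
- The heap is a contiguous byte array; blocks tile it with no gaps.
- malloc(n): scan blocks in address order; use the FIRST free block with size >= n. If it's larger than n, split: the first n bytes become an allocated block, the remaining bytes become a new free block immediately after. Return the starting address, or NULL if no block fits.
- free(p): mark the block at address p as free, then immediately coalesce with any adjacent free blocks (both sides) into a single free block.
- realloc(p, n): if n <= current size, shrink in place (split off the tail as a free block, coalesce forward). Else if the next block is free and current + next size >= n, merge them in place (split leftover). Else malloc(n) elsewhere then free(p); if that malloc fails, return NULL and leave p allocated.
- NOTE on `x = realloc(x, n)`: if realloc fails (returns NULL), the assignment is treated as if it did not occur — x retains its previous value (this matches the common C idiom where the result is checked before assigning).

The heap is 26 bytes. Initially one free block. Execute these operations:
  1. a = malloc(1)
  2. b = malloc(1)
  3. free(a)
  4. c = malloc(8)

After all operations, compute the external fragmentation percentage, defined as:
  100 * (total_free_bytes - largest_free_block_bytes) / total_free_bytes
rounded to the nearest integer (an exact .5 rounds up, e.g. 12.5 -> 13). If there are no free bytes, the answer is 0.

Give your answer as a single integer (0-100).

Answer: 6

Derivation:
Op 1: a = malloc(1) -> a = 0; heap: [0-0 ALLOC][1-25 FREE]
Op 2: b = malloc(1) -> b = 1; heap: [0-0 ALLOC][1-1 ALLOC][2-25 FREE]
Op 3: free(a) -> (freed a); heap: [0-0 FREE][1-1 ALLOC][2-25 FREE]
Op 4: c = malloc(8) -> c = 2; heap: [0-0 FREE][1-1 ALLOC][2-9 ALLOC][10-25 FREE]
Free blocks: [1 16] total_free=17 largest=16 -> 100*(17-16)/17 = 100/17 ≈ 5.882 -> rounds to 6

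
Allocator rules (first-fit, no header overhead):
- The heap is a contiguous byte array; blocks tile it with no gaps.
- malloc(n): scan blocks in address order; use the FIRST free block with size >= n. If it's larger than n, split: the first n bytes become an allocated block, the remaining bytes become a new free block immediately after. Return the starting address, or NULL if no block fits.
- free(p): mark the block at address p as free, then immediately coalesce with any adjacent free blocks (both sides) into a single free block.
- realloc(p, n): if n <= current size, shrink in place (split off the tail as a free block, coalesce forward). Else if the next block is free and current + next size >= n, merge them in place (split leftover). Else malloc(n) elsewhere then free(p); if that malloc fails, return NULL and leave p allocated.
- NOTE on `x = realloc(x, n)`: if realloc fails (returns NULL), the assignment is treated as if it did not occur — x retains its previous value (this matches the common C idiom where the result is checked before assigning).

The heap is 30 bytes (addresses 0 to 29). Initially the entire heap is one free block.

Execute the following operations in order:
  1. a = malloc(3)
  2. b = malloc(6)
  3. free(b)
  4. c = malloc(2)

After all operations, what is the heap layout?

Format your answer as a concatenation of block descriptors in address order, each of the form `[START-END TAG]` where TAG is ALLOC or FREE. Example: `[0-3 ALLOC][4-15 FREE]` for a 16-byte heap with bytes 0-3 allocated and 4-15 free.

Op 1: a = malloc(3) -> a = 0; heap: [0-2 ALLOC][3-29 FREE]
Op 2: b = malloc(6) -> b = 3; heap: [0-2 ALLOC][3-8 ALLOC][9-29 FREE]
Op 3: free(b) -> (freed b); heap: [0-2 ALLOC][3-29 FREE]
Op 4: c = malloc(2) -> c = 3; heap: [0-2 ALLOC][3-4 ALLOC][5-29 FREE]

Answer: [0-2 ALLOC][3-4 ALLOC][5-29 FREE]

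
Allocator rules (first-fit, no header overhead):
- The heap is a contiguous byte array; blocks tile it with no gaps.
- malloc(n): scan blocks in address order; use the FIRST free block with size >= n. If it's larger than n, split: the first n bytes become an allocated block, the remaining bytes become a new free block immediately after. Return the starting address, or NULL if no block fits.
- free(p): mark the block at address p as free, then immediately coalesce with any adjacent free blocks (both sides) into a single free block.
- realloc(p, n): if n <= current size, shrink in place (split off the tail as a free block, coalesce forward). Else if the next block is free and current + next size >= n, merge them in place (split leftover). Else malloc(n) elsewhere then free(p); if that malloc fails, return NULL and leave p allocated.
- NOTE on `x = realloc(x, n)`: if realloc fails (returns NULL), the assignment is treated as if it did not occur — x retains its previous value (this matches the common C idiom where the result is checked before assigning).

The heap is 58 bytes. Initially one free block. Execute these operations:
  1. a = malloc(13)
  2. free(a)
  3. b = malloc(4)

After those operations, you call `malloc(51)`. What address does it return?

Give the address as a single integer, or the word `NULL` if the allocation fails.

Op 1: a = malloc(13) -> a = 0; heap: [0-12 ALLOC][13-57 FREE]
Op 2: free(a) -> (freed a); heap: [0-57 FREE]
Op 3: b = malloc(4) -> b = 0; heap: [0-3 ALLOC][4-57 FREE]
malloc(51): first-fit scan over [0-3 ALLOC][4-57 FREE] -> 4

Answer: 4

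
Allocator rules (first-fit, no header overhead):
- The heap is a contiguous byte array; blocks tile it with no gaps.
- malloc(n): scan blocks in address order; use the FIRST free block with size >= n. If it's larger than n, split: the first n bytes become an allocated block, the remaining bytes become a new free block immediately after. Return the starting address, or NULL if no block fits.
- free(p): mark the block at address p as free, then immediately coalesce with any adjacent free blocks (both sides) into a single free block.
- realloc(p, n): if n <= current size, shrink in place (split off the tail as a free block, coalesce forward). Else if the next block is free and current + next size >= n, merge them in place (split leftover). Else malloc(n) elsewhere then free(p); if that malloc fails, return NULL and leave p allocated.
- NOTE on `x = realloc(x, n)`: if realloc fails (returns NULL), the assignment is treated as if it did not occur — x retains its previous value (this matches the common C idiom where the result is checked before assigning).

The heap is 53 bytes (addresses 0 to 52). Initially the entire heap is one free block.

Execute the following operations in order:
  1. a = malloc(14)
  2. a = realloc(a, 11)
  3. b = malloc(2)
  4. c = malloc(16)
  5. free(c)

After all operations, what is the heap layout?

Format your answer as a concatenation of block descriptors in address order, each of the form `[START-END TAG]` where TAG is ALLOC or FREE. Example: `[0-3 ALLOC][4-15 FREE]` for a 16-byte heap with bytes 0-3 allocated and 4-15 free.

Answer: [0-10 ALLOC][11-12 ALLOC][13-52 FREE]

Derivation:
Op 1: a = malloc(14) -> a = 0; heap: [0-13 ALLOC][14-52 FREE]
Op 2: a = realloc(a, 11) -> a = 0; heap: [0-10 ALLOC][11-52 FREE]
Op 3: b = malloc(2) -> b = 11; heap: [0-10 ALLOC][11-12 ALLOC][13-52 FREE]
Op 4: c = malloc(16) -> c = 13; heap: [0-10 ALLOC][11-12 ALLOC][13-28 ALLOC][29-52 FREE]
Op 5: free(c) -> (freed c); heap: [0-10 ALLOC][11-12 ALLOC][13-52 FREE]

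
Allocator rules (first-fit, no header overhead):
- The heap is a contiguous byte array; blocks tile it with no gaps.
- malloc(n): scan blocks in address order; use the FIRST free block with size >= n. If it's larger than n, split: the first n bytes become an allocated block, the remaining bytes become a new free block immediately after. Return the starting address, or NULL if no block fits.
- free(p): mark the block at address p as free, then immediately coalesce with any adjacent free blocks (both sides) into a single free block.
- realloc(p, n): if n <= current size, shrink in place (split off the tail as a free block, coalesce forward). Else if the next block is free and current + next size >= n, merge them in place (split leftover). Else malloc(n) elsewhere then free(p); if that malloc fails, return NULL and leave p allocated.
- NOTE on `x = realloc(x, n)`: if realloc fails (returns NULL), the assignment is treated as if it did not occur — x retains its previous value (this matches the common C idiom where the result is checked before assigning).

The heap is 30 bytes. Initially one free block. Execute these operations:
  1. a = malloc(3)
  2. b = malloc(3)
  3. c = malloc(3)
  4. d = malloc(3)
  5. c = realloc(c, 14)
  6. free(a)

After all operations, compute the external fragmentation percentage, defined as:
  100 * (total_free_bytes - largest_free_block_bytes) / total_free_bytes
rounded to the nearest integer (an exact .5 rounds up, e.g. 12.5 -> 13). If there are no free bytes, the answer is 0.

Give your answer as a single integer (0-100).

Op 1: a = malloc(3) -> a = 0; heap: [0-2 ALLOC][3-29 FREE]
Op 2: b = malloc(3) -> b = 3; heap: [0-2 ALLOC][3-5 ALLOC][6-29 FREE]
Op 3: c = malloc(3) -> c = 6; heap: [0-2 ALLOC][3-5 ALLOC][6-8 ALLOC][9-29 FREE]
Op 4: d = malloc(3) -> d = 9; heap: [0-2 ALLOC][3-5 ALLOC][6-8 ALLOC][9-11 ALLOC][12-29 FREE]
Op 5: c = realloc(c, 14) -> c = 12; heap: [0-2 ALLOC][3-5 ALLOC][6-8 FREE][9-11 ALLOC][12-25 ALLOC][26-29 FREE]
Op 6: free(a) -> (freed a); heap: [0-2 FREE][3-5 ALLOC][6-8 FREE][9-11 ALLOC][12-25 ALLOC][26-29 FREE]
Free blocks: [3 3 4] total_free=10 largest=4 -> 100*(10-4)/10 = 600/10 = 60

Answer: 60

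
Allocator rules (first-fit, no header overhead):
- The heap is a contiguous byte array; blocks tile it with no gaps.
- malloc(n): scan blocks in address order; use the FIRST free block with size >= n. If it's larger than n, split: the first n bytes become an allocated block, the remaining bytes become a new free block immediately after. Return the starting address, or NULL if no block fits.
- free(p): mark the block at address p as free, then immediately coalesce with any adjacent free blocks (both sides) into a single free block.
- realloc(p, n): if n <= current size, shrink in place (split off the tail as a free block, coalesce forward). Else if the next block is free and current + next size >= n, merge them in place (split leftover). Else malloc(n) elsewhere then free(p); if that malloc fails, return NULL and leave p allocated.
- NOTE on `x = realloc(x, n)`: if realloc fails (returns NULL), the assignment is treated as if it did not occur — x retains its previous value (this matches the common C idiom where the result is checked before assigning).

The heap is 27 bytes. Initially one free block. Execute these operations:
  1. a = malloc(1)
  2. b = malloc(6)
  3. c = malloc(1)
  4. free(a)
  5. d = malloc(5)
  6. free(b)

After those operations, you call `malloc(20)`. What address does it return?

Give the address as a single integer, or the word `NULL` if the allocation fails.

Answer: NULL

Derivation:
Op 1: a = malloc(1) -> a = 0; heap: [0-0 ALLOC][1-26 FREE]
Op 2: b = malloc(6) -> b = 1; heap: [0-0 ALLOC][1-6 ALLOC][7-26 FREE]
Op 3: c = malloc(1) -> c = 7; heap: [0-0 ALLOC][1-6 ALLOC][7-7 ALLOC][8-26 FREE]
Op 4: free(a) -> (freed a); heap: [0-0 FREE][1-6 ALLOC][7-7 ALLOC][8-26 FREE]
Op 5: d = malloc(5) -> d = 8; heap: [0-0 FREE][1-6 ALLOC][7-7 ALLOC][8-12 ALLOC][13-26 FREE]
Op 6: free(b) -> (freed b); heap: [0-6 FREE][7-7 ALLOC][8-12 ALLOC][13-26 FREE]
malloc(20): first-fit scan over [0-6 FREE][7-7 ALLOC][8-12 ALLOC][13-26 FREE] -> NULL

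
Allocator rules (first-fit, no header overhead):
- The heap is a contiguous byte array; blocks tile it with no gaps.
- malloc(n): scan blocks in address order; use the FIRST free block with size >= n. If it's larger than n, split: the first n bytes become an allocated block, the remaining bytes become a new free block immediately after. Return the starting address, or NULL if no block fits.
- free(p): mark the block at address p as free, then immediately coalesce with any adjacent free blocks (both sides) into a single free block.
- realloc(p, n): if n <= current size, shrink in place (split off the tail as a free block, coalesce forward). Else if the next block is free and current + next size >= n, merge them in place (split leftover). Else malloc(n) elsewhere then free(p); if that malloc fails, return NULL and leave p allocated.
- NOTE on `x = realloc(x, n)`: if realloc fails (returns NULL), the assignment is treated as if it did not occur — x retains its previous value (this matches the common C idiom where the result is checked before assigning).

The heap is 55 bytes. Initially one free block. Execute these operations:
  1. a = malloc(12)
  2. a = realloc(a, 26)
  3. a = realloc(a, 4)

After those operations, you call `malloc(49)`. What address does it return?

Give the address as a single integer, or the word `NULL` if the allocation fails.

Op 1: a = malloc(12) -> a = 0; heap: [0-11 ALLOC][12-54 FREE]
Op 2: a = realloc(a, 26) -> a = 0; heap: [0-25 ALLOC][26-54 FREE]
Op 3: a = realloc(a, 4) -> a = 0; heap: [0-3 ALLOC][4-54 FREE]
malloc(49): first-fit scan over [0-3 ALLOC][4-54 FREE] -> 4

Answer: 4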